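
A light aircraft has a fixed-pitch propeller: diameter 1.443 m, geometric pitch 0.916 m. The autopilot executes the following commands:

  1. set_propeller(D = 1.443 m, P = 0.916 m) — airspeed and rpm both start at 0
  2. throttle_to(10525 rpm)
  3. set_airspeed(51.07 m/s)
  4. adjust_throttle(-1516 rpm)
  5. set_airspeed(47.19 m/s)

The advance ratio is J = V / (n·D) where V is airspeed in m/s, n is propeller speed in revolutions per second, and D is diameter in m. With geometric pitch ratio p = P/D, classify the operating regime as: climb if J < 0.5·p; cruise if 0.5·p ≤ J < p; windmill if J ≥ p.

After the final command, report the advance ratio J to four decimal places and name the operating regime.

J = 0.2178, regime = climb

set_propeller: D = 1.443 m, P = 0.916 m (p = P/D = 0.634789); state ← (V=0, rpm=0)
throttle_to(10525): rpm ← 10525
set_airspeed(51.07): V ← 51.07 m/s
adjust_throttle(-1516): rpm ← 10525 -1516 = 9009
set_airspeed(47.19): V ← 47.19 m/s
final state: V = 47.19 m/s, rpm = 9009 → n = rpm/60 = 150.150000 rev/s
J = V / (n·D) = 47.19 / (150.150000 × 1.443) = 0.217800
regime bands: climb J<0.3174 | cruise [0.3174, 0.6348) | windmill J≥0.6348
J = 0.2178 → climb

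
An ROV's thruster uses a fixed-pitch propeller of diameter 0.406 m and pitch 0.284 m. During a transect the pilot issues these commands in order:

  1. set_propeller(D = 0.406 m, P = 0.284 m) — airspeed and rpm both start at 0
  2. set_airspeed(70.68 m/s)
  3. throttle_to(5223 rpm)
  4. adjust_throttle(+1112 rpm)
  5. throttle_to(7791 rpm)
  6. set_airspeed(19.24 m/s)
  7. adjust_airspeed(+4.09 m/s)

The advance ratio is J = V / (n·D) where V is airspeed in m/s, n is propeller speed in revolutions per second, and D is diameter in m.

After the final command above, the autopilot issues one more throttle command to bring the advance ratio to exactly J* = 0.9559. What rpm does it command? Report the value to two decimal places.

rpm = 3606.85

set_propeller: D = 0.406 m, P = 0.284 m (p = P/D = 0.699507); state ← (V=0, rpm=0)
set_airspeed(70.68): V ← 70.68 m/s
throttle_to(5223): rpm ← 5223
adjust_throttle(+1112): rpm ← 5223 +1112 = 6335
throttle_to(7791): rpm ← 7791
set_airspeed(19.24): V ← 19.24 m/s
adjust_airspeed(+4.09): V ← 19.24 +4.09 = 23.33 m/s
final state: V = 23.33 m/s, rpm = 7791 → n = rpm/60 = 129.850000 rev/s
target J* = 0.9559; solve J* = V/(n·D) for n: n = V/(J*·D) = 23.33/(0.9559 × 0.406) = 60.114085 rev/s
rpm = 60·n = 3606.845121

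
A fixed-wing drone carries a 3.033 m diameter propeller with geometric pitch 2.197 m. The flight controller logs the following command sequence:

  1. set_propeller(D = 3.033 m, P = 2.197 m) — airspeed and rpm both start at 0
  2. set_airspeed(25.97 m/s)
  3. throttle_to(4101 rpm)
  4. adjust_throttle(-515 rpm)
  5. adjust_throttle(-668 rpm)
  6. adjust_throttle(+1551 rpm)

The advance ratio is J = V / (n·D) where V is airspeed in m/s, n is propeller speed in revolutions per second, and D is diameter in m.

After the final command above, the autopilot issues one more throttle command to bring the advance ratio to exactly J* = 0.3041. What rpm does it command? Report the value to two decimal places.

rpm = 1689.41

set_propeller: D = 3.033 m, P = 2.197 m (p = P/D = 0.724365); state ← (V=0, rpm=0)
set_airspeed(25.97): V ← 25.97 m/s
throttle_to(4101): rpm ← 4101
adjust_throttle(-515): rpm ← 4101 -515 = 3586
adjust_throttle(-668): rpm ← 3586 -668 = 2918
adjust_throttle(+1551): rpm ← 2918 +1551 = 4469
final state: V = 25.97 m/s, rpm = 4469 → n = rpm/60 = 74.483333 rev/s
target J* = 0.3041; solve J* = V/(n·D) for n: n = V/(J*·D) = 25.97/(0.3041 × 3.033) = 28.156789 rev/s
rpm = 60·n = 1689.407312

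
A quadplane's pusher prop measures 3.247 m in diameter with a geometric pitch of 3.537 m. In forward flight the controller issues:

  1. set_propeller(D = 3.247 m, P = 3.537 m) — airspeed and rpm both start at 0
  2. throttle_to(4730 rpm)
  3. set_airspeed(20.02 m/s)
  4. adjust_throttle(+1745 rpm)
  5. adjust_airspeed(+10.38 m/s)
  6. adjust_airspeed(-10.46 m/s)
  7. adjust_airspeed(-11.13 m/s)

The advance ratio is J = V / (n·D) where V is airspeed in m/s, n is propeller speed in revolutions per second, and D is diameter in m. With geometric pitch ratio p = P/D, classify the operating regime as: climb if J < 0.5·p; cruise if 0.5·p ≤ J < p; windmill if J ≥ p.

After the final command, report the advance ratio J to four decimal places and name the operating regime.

set_propeller: D = 3.247 m, P = 3.537 m (p = P/D = 1.089313); state ← (V=0, rpm=0)
throttle_to(4730): rpm ← 4730
set_airspeed(20.02): V ← 20.02 m/s
adjust_throttle(+1745): rpm ← 4730 +1745 = 6475
adjust_airspeed(+10.38): V ← 20.02 +10.38 = 30.4 m/s
adjust_airspeed(-10.46): V ← 30.4 -10.46 = 19.94 m/s
adjust_airspeed(-11.13): V ← 19.94 -11.13 = 8.81 m/s
final state: V = 8.81 m/s, rpm = 6475 → n = rpm/60 = 107.916667 rev/s
J = V / (n·D) = 8.81 / (107.916667 × 3.247) = 0.025142
regime bands: climb J<0.5447 | cruise [0.5447, 1.0893) | windmill J≥1.0893
J = 0.0251 → climb

J = 0.0251, regime = climb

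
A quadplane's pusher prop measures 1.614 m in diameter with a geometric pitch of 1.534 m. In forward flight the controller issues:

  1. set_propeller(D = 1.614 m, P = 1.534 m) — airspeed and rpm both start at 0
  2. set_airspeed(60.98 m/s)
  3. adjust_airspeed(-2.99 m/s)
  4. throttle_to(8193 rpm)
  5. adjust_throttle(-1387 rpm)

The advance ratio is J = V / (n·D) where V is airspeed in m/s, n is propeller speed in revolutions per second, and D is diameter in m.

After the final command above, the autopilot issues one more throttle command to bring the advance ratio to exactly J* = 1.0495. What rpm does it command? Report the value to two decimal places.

rpm = 2054.08

set_propeller: D = 1.614 m, P = 1.534 m (p = P/D = 0.950434); state ← (V=0, rpm=0)
set_airspeed(60.98): V ← 60.98 m/s
adjust_airspeed(-2.99): V ← 60.98 -2.99 = 57.99 m/s
throttle_to(8193): rpm ← 8193
adjust_throttle(-1387): rpm ← 8193 -1387 = 6806
final state: V = 57.99 m/s, rpm = 6806 → n = rpm/60 = 113.433333 rev/s
target J* = 1.0495; solve J* = V/(n·D) for n: n = V/(J*·D) = 57.99/(1.0495 × 1.614) = 34.234748 rev/s
rpm = 60·n = 2054.084880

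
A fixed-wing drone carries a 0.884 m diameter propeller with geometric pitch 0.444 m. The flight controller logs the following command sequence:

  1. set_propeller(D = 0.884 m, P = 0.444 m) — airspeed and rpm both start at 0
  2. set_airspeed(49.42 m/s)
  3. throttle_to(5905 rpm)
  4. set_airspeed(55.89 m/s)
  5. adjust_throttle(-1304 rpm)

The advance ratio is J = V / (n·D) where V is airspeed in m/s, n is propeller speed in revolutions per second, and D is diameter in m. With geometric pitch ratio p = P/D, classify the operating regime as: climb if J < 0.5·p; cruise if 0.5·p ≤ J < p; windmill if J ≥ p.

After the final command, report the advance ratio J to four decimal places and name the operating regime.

set_propeller: D = 0.884 m, P = 0.444 m (p = P/D = 0.502262); state ← (V=0, rpm=0)
set_airspeed(49.42): V ← 49.42 m/s
throttle_to(5905): rpm ← 5905
set_airspeed(55.89): V ← 55.89 m/s
adjust_throttle(-1304): rpm ← 5905 -1304 = 4601
final state: V = 55.89 m/s, rpm = 4601 → n = rpm/60 = 76.683333 rev/s
J = V / (n·D) = 55.89 / (76.683333 × 0.884) = 0.824481
regime bands: climb J<0.2511 | cruise [0.2511, 0.5023) | windmill J≥0.5023
J = 0.8245 → windmill

J = 0.8245, regime = windmill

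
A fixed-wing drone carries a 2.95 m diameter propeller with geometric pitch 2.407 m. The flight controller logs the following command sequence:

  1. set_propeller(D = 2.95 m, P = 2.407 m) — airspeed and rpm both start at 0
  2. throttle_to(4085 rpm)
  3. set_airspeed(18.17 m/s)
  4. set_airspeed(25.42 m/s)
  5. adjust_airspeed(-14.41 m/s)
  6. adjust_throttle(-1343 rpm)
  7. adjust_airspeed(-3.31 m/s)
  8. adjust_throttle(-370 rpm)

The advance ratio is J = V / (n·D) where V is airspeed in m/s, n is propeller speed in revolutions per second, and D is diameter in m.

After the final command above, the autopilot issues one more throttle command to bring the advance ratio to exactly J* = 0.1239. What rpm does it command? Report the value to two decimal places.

rpm = 1264.00

set_propeller: D = 2.95 m, P = 2.407 m (p = P/D = 0.815932); state ← (V=0, rpm=0)
throttle_to(4085): rpm ← 4085
set_airspeed(18.17): V ← 18.17 m/s
set_airspeed(25.42): V ← 25.42 m/s
adjust_airspeed(-14.41): V ← 25.42 -14.41 = 11.01 m/s
adjust_throttle(-1343): rpm ← 4085 -1343 = 2742
adjust_airspeed(-3.31): V ← 11.01 -3.31 = 7.7 m/s
adjust_throttle(-370): rpm ← 2742 -370 = 2372
final state: V = 7.7 m/s, rpm = 2372 → n = rpm/60 = 39.533333 rev/s
target J* = 0.1239; solve J* = V/(n·D) for n: n = V/(J*·D) = 7.7/(0.1239 × 2.95) = 21.066743 rev/s
rpm = 60·n = 1264.004596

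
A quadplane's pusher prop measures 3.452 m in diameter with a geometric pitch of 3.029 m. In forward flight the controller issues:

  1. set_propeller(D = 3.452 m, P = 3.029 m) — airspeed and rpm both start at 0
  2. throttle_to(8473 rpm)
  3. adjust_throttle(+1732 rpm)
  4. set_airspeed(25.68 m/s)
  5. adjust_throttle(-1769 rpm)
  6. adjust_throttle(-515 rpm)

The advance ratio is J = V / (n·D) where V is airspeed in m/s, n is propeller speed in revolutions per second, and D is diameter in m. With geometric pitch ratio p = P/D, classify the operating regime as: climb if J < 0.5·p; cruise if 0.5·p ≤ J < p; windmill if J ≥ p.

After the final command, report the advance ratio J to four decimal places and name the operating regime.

set_propeller: D = 3.452 m, P = 3.029 m (p = P/D = 0.877462); state ← (V=0, rpm=0)
throttle_to(8473): rpm ← 8473
adjust_throttle(+1732): rpm ← 8473 +1732 = 10205
set_airspeed(25.68): V ← 25.68 m/s
adjust_throttle(-1769): rpm ← 10205 -1769 = 8436
adjust_throttle(-515): rpm ← 8436 -515 = 7921
final state: V = 25.68 m/s, rpm = 7921 → n = rpm/60 = 132.016667 rev/s
J = V / (n·D) = 25.68 / (132.016667 × 3.452) = 0.056350
regime bands: climb J<0.4387 | cruise [0.4387, 0.8775) | windmill J≥0.8775
J = 0.0564 → climb

J = 0.0564, regime = climb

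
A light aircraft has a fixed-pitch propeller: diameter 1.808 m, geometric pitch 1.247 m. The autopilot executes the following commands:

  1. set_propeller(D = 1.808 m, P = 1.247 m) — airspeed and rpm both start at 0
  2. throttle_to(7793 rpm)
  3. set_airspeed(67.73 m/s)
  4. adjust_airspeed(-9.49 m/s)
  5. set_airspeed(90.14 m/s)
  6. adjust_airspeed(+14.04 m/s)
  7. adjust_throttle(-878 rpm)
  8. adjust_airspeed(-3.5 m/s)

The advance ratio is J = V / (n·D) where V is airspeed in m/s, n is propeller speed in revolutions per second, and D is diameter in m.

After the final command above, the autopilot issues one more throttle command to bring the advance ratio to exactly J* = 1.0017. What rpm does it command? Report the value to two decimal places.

set_propeller: D = 1.808 m, P = 1.247 m (p = P/D = 0.689712); state ← (V=0, rpm=0)
throttle_to(7793): rpm ← 7793
set_airspeed(67.73): V ← 67.73 m/s
adjust_airspeed(-9.49): V ← 67.73 -9.49 = 58.24 m/s
set_airspeed(90.14): V ← 90.14 m/s
adjust_airspeed(+14.04): V ← 90.14 +14.04 = 104.18 m/s
adjust_throttle(-878): rpm ← 7793 -878 = 6915
adjust_airspeed(-3.5): V ← 104.18 -3.5 = 100.68 m/s
final state: V = 100.68 m/s, rpm = 6915 → n = rpm/60 = 115.250000 rev/s
target J* = 1.0017; solve J* = V/(n·D) for n: n = V/(J*·D) = 100.68/(1.0017 × 1.808) = 55.591335 rev/s
rpm = 60·n = 3335.480126

rpm = 3335.48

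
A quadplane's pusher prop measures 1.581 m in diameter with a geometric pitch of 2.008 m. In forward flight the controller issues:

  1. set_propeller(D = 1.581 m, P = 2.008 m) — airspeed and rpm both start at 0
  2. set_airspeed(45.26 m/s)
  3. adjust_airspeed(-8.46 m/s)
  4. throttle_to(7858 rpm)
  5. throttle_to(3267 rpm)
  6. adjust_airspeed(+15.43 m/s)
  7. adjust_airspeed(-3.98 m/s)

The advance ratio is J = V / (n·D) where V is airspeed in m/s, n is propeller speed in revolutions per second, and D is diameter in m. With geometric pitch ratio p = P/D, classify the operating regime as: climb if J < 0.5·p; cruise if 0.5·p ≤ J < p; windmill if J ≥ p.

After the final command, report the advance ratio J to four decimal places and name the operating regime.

set_propeller: D = 1.581 m, P = 2.008 m (p = P/D = 1.270082); state ← (V=0, rpm=0)
set_airspeed(45.26): V ← 45.26 m/s
adjust_airspeed(-8.46): V ← 45.26 -8.46 = 36.8 m/s
throttle_to(7858): rpm ← 7858
throttle_to(3267): rpm ← 3267
adjust_airspeed(+15.43): V ← 36.8 +15.43 = 52.23 m/s
adjust_airspeed(-3.98): V ← 52.23 -3.98 = 48.25 m/s
final state: V = 48.25 m/s, rpm = 3267 → n = rpm/60 = 54.450000 rev/s
J = V / (n·D) = 48.25 / (54.450000 × 1.581) = 0.560490
regime bands: climb J<0.6350 | cruise [0.6350, 1.2701) | windmill J≥1.2701
J = 0.5605 → climb

J = 0.5605, regime = climb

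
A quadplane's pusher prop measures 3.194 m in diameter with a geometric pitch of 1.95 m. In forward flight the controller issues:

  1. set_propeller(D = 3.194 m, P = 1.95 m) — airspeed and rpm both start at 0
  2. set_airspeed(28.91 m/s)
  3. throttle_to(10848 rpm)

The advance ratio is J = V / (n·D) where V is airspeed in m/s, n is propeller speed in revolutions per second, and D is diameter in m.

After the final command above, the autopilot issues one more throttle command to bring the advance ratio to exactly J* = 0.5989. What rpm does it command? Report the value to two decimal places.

rpm = 906.80

set_propeller: D = 3.194 m, P = 1.95 m (p = P/D = 0.610520); state ← (V=0, rpm=0)
set_airspeed(28.91): V ← 28.91 m/s
throttle_to(10848): rpm ← 10848
final state: V = 28.91 m/s, rpm = 10848 → n = rpm/60 = 180.800000 rev/s
target J* = 0.5989; solve J* = V/(n·D) for n: n = V/(J*·D) = 28.91/(0.5989 × 3.194) = 15.113285 rev/s
rpm = 60·n = 906.797089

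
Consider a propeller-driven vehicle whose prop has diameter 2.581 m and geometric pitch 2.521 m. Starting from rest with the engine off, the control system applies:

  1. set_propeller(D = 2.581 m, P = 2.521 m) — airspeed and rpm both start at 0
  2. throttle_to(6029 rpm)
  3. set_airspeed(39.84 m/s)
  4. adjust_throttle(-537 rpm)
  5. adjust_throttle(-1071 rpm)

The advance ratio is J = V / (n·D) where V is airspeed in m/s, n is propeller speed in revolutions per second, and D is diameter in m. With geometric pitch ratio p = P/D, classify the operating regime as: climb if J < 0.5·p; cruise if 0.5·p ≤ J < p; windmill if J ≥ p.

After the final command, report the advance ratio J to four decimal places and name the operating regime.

J = 0.2095, regime = climb

set_propeller: D = 2.581 m, P = 2.521 m (p = P/D = 0.976753); state ← (V=0, rpm=0)
throttle_to(6029): rpm ← 6029
set_airspeed(39.84): V ← 39.84 m/s
adjust_throttle(-537): rpm ← 6029 -537 = 5492
adjust_throttle(-1071): rpm ← 5492 -1071 = 4421
final state: V = 39.84 m/s, rpm = 4421 → n = rpm/60 = 73.683333 rev/s
J = V / (n·D) = 39.84 / (73.683333 × 2.581) = 0.209489
regime bands: climb J<0.4884 | cruise [0.4884, 0.9768) | windmill J≥0.9768
J = 0.2095 → climb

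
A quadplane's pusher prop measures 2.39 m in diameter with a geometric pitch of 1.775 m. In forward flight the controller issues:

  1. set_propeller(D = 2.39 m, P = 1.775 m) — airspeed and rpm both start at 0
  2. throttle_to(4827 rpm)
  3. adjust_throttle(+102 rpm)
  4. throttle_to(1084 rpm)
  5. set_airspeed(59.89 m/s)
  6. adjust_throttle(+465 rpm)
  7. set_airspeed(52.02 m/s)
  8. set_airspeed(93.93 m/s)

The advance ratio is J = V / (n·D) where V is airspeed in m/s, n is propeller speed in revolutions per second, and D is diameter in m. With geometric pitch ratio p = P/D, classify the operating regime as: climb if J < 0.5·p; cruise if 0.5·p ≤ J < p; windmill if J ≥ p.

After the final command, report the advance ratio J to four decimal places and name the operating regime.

J = 1.5223, regime = windmill

set_propeller: D = 2.39 m, P = 1.775 m (p = P/D = 0.742678); state ← (V=0, rpm=0)
throttle_to(4827): rpm ← 4827
adjust_throttle(+102): rpm ← 4827 +102 = 4929
throttle_to(1084): rpm ← 1084
set_airspeed(59.89): V ← 59.89 m/s
adjust_throttle(+465): rpm ← 1084 +465 = 1549
set_airspeed(52.02): V ← 52.02 m/s
set_airspeed(93.93): V ← 93.93 m/s
final state: V = 93.93 m/s, rpm = 1549 → n = rpm/60 = 25.816667 rev/s
J = V / (n·D) = 93.93 / (25.816667 × 2.39) = 1.522321
regime bands: climb J<0.3713 | cruise [0.3713, 0.7427) | windmill J≥0.7427
J = 1.5223 → windmill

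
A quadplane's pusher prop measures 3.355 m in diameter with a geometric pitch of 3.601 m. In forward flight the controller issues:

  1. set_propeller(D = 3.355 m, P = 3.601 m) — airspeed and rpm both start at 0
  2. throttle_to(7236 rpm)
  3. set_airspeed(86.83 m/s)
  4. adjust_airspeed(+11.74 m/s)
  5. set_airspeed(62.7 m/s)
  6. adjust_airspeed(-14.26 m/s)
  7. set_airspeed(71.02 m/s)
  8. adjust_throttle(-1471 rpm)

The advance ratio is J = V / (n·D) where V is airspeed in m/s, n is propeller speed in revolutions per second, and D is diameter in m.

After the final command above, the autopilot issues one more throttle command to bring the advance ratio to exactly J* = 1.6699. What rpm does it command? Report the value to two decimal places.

rpm = 760.59

set_propeller: D = 3.355 m, P = 3.601 m (p = P/D = 1.073323); state ← (V=0, rpm=0)
throttle_to(7236): rpm ← 7236
set_airspeed(86.83): V ← 86.83 m/s
adjust_airspeed(+11.74): V ← 86.83 +11.74 = 98.57 m/s
set_airspeed(62.7): V ← 62.7 m/s
adjust_airspeed(-14.26): V ← 62.7 -14.26 = 48.44 m/s
set_airspeed(71.02): V ← 71.02 m/s
adjust_throttle(-1471): rpm ← 7236 -1471 = 5765
final state: V = 71.02 m/s, rpm = 5765 → n = rpm/60 = 96.083333 rev/s
target J* = 1.6699; solve J* = V/(n·D) for n: n = V/(J*·D) = 71.02/(1.6699 × 3.355) = 12.676451 rev/s
rpm = 60·n = 760.587054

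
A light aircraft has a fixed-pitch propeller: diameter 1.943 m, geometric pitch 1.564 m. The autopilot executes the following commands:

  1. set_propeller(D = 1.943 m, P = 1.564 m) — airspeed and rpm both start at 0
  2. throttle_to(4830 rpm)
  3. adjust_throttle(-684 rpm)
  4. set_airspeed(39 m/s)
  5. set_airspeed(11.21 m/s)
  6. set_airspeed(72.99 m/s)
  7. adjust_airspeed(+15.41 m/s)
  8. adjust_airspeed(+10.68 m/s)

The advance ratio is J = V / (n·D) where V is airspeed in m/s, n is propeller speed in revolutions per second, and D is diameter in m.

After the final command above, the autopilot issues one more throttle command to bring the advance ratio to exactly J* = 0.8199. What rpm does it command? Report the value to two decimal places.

rpm = 3731.67

set_propeller: D = 1.943 m, P = 1.564 m (p = P/D = 0.804941); state ← (V=0, rpm=0)
throttle_to(4830): rpm ← 4830
adjust_throttle(-684): rpm ← 4830 -684 = 4146
set_airspeed(39): V ← 39 m/s
set_airspeed(11.21): V ← 11.21 m/s
set_airspeed(72.99): V ← 72.99 m/s
adjust_airspeed(+15.41): V ← 72.99 +15.41 = 88.4 m/s
adjust_airspeed(+10.68): V ← 88.4 +10.68 = 99.08 m/s
final state: V = 99.08 m/s, rpm = 4146 → n = rpm/60 = 69.100000 rev/s
target J* = 0.8199; solve J* = V/(n·D) for n: n = V/(J*·D) = 99.08/(0.8199 × 1.943) = 62.194547 rev/s
rpm = 60·n = 3731.672837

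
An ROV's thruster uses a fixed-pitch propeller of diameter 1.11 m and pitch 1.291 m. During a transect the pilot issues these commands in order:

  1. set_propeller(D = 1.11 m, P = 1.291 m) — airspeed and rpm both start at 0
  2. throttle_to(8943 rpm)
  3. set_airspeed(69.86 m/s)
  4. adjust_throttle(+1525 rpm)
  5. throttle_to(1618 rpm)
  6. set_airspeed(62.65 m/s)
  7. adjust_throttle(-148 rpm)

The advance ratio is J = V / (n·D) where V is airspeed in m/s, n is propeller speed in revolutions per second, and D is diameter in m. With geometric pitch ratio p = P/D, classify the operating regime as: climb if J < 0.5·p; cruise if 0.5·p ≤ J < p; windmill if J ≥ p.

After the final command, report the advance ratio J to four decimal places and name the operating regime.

set_propeller: D = 1.11 m, P = 1.291 m (p = P/D = 1.163063); state ← (V=0, rpm=0)
throttle_to(8943): rpm ← 8943
set_airspeed(69.86): V ← 69.86 m/s
adjust_throttle(+1525): rpm ← 8943 +1525 = 10468
throttle_to(1618): rpm ← 1618
set_airspeed(62.65): V ← 62.65 m/s
adjust_throttle(-148): rpm ← 1618 -148 = 1470
final state: V = 62.65 m/s, rpm = 1470 → n = rpm/60 = 24.500000 rev/s
J = V / (n·D) = 62.65 / (24.500000 × 1.11) = 2.303732
regime bands: climb J<0.5815 | cruise [0.5815, 1.1631) | windmill J≥1.1631
J = 2.3037 → windmill

J = 2.3037, regime = windmill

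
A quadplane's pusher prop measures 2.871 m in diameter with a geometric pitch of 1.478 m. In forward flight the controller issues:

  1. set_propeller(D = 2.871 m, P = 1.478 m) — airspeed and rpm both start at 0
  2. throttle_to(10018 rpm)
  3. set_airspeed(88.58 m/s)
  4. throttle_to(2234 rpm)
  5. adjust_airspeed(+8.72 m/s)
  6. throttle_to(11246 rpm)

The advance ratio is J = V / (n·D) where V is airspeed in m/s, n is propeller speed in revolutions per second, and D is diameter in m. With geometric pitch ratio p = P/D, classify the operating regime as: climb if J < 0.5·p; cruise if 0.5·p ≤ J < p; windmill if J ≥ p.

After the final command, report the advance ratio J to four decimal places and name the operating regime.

set_propeller: D = 2.871 m, P = 1.478 m (p = P/D = 0.514803); state ← (V=0, rpm=0)
throttle_to(10018): rpm ← 10018
set_airspeed(88.58): V ← 88.58 m/s
throttle_to(2234): rpm ← 2234
adjust_airspeed(+8.72): V ← 88.58 +8.72 = 97.3 m/s
throttle_to(11246): rpm ← 11246
final state: V = 97.3 m/s, rpm = 11246 → n = rpm/60 = 187.433333 rev/s
J = V / (n·D) = 97.3 / (187.433333 × 2.871) = 0.180814
regime bands: climb J<0.2574 | cruise [0.2574, 0.5148) | windmill J≥0.5148
J = 0.1808 → climb

J = 0.1808, regime = climb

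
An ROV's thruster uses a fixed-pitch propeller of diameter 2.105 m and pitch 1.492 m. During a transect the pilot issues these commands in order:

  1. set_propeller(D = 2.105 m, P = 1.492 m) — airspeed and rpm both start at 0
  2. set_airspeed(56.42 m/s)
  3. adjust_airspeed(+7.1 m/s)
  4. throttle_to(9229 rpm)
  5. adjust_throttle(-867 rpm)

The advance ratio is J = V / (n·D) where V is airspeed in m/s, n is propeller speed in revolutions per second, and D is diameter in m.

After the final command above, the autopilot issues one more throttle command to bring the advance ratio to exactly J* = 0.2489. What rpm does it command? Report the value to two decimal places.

set_propeller: D = 2.105 m, P = 1.492 m (p = P/D = 0.708789); state ← (V=0, rpm=0)
set_airspeed(56.42): V ← 56.42 m/s
adjust_airspeed(+7.1): V ← 56.42 +7.1 = 63.52 m/s
throttle_to(9229): rpm ← 9229
adjust_throttle(-867): rpm ← 9229 -867 = 8362
final state: V = 63.52 m/s, rpm = 8362 → n = rpm/60 = 139.366667 rev/s
target J* = 0.2489; solve J* = V/(n·D) for n: n = V/(J*·D) = 63.52/(0.2489 × 2.105) = 121.236529 rev/s
rpm = 60·n = 7274.191717

rpm = 7274.19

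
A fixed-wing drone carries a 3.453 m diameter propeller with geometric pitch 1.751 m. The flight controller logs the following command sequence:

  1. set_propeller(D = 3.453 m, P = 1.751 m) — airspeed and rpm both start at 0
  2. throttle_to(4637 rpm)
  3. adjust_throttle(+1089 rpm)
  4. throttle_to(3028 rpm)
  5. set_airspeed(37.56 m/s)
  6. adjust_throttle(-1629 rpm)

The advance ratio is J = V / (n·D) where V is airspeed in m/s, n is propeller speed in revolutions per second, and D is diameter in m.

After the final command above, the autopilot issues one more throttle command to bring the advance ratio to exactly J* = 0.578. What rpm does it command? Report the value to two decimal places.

set_propeller: D = 3.453 m, P = 1.751 m (p = P/D = 0.507095); state ← (V=0, rpm=0)
throttle_to(4637): rpm ← 4637
adjust_throttle(+1089): rpm ← 4637 +1089 = 5726
throttle_to(3028): rpm ← 3028
set_airspeed(37.56): V ← 37.56 m/s
adjust_throttle(-1629): rpm ← 3028 -1629 = 1399
final state: V = 37.56 m/s, rpm = 1399 → n = rpm/60 = 23.316667 rev/s
target J* = 0.578; solve J* = V/(n·D) for n: n = V/(J*·D) = 37.56/(0.578 × 3.453) = 18.819200 rev/s
rpm = 60·n = 1129.152024

rpm = 1129.15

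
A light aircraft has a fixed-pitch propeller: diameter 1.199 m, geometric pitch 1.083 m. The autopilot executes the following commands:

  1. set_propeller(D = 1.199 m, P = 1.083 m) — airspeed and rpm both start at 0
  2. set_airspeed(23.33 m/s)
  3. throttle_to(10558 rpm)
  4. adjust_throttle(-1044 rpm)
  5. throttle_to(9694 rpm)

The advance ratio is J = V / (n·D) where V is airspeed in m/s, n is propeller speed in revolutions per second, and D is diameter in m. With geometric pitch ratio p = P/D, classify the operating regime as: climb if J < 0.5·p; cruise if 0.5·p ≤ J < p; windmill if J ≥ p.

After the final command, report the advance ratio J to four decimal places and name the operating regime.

J = 0.1204, regime = climb

set_propeller: D = 1.199 m, P = 1.083 m (p = P/D = 0.903253); state ← (V=0, rpm=0)
set_airspeed(23.33): V ← 23.33 m/s
throttle_to(10558): rpm ← 10558
adjust_throttle(-1044): rpm ← 10558 -1044 = 9514
throttle_to(9694): rpm ← 9694
final state: V = 23.33 m/s, rpm = 9694 → n = rpm/60 = 161.566667 rev/s
J = V / (n·D) = 23.33 / (161.566667 × 1.199) = 0.120433
regime bands: climb J<0.4516 | cruise [0.4516, 0.9033) | windmill J≥0.9033
J = 0.1204 → climb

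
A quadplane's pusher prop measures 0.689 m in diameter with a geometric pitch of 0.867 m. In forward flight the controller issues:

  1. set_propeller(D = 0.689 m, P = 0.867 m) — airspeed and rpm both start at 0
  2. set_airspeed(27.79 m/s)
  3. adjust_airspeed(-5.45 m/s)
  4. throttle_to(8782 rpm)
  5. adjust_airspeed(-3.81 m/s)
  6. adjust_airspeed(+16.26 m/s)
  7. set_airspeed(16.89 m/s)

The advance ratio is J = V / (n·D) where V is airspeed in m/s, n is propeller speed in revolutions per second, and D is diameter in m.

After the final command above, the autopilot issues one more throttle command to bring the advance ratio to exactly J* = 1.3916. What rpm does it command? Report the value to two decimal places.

set_propeller: D = 0.689 m, P = 0.867 m (p = P/D = 1.258345); state ← (V=0, rpm=0)
set_airspeed(27.79): V ← 27.79 m/s
adjust_airspeed(-5.45): V ← 27.79 -5.45 = 22.34 m/s
throttle_to(8782): rpm ← 8782
adjust_airspeed(-3.81): V ← 22.34 -3.81 = 18.53 m/s
adjust_airspeed(+16.26): V ← 18.53 +16.26 = 34.79 m/s
set_airspeed(16.89): V ← 16.89 m/s
final state: V = 16.89 m/s, rpm = 8782 → n = rpm/60 = 146.366667 rev/s
target J* = 1.3916; solve J* = V/(n·D) for n: n = V/(J*·D) = 16.89/(1.3916 × 0.689) = 17.615542 rev/s
rpm = 60·n = 1056.932514

rpm = 1056.93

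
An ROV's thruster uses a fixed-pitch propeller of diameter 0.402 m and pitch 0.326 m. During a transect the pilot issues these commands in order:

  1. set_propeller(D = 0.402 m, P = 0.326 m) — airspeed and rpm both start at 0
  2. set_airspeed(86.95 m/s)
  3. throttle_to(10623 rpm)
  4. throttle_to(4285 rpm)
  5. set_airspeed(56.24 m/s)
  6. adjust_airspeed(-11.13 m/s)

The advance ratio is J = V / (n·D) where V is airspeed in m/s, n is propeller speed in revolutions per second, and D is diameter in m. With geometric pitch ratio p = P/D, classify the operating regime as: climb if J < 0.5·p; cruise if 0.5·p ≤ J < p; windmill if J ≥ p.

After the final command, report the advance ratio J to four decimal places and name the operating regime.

J = 1.5713, regime = windmill

set_propeller: D = 0.402 m, P = 0.326 m (p = P/D = 0.810945); state ← (V=0, rpm=0)
set_airspeed(86.95): V ← 86.95 m/s
throttle_to(10623): rpm ← 10623
throttle_to(4285): rpm ← 4285
set_airspeed(56.24): V ← 56.24 m/s
adjust_airspeed(-11.13): V ← 56.24 -11.13 = 45.11 m/s
final state: V = 45.11 m/s, rpm = 4285 → n = rpm/60 = 71.416667 rev/s
J = V / (n·D) = 45.11 / (71.416667 × 0.402) = 1.571257
regime bands: climb J<0.4055 | cruise [0.4055, 0.8109) | windmill J≥0.8109
J = 1.5713 → windmill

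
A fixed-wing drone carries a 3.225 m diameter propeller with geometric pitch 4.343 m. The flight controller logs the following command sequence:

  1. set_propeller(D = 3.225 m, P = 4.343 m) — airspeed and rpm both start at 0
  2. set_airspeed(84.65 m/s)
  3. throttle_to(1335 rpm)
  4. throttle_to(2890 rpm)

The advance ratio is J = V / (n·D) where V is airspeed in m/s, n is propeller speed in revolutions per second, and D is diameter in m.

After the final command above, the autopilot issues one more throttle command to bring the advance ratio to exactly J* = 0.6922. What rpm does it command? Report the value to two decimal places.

rpm = 2275.19

set_propeller: D = 3.225 m, P = 4.343 m (p = P/D = 1.346667); state ← (V=0, rpm=0)
set_airspeed(84.65): V ← 84.65 m/s
throttle_to(1335): rpm ← 1335
throttle_to(2890): rpm ← 2890
final state: V = 84.65 m/s, rpm = 2890 → n = rpm/60 = 48.166667 rev/s
target J* = 0.6922; solve J* = V/(n·D) for n: n = V/(J*·D) = 84.65/(0.6922 × 3.225) = 37.919766 rev/s
rpm = 60·n = 2275.185959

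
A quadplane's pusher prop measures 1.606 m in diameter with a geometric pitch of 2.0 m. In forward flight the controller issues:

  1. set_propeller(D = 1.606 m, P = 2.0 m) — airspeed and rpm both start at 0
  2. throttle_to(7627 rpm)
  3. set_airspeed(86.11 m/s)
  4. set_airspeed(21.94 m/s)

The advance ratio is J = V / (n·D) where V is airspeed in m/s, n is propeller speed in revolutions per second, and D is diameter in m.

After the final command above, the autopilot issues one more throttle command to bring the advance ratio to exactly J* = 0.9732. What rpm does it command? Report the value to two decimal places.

rpm = 842.25

set_propeller: D = 1.606 m, P = 2.0 m (p = P/D = 1.245330); state ← (V=0, rpm=0)
throttle_to(7627): rpm ← 7627
set_airspeed(86.11): V ← 86.11 m/s
set_airspeed(21.94): V ← 21.94 m/s
final state: V = 21.94 m/s, rpm = 7627 → n = rpm/60 = 127.116667 rev/s
target J* = 0.9732; solve J* = V/(n·D) for n: n = V/(J*·D) = 21.94/(0.9732 × 1.606) = 14.037475 rev/s
rpm = 60·n = 842.248473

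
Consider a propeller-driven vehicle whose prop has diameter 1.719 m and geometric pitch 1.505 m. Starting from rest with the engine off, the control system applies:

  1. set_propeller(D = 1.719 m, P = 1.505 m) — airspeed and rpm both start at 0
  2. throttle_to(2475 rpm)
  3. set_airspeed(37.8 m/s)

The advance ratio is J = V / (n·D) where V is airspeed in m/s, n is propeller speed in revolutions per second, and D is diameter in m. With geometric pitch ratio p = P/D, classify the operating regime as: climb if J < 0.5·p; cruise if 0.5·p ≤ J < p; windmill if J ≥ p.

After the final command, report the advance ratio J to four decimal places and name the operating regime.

set_propeller: D = 1.719 m, P = 1.505 m (p = P/D = 0.875509); state ← (V=0, rpm=0)
throttle_to(2475): rpm ← 2475
set_airspeed(37.8): V ← 37.8 m/s
final state: V = 37.8 m/s, rpm = 2475 → n = rpm/60 = 41.250000 rev/s
J = V / (n·D) = 37.8 / (41.250000 × 1.719) = 0.533079
regime bands: climb J<0.4378 | cruise [0.4378, 0.8755) | windmill J≥0.8755
J = 0.5331 → cruise

J = 0.5331, regime = cruise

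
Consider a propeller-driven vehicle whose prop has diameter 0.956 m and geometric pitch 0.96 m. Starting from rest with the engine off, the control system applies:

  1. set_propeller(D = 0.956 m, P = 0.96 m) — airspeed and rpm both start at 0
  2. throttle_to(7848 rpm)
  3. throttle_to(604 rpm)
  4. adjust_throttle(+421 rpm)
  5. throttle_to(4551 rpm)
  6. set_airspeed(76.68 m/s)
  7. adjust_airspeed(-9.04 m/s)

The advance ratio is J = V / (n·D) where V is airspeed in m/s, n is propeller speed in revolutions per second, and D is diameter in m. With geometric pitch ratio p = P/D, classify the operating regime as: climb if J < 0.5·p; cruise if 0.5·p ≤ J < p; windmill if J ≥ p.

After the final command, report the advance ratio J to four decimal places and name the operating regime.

J = 0.9328, regime = cruise

set_propeller: D = 0.956 m, P = 0.96 m (p = P/D = 1.004184); state ← (V=0, rpm=0)
throttle_to(7848): rpm ← 7848
throttle_to(604): rpm ← 604
adjust_throttle(+421): rpm ← 604 +421 = 1025
throttle_to(4551): rpm ← 4551
set_airspeed(76.68): V ← 76.68 m/s
adjust_airspeed(-9.04): V ← 76.68 -9.04 = 67.64 m/s
final state: V = 67.64 m/s, rpm = 4551 → n = rpm/60 = 75.850000 rev/s
J = V / (n·D) = 67.64 / (75.850000 × 0.956) = 0.932803
regime bands: climb J<0.5021 | cruise [0.5021, 1.0042) | windmill J≥1.0042
J = 0.9328 → cruise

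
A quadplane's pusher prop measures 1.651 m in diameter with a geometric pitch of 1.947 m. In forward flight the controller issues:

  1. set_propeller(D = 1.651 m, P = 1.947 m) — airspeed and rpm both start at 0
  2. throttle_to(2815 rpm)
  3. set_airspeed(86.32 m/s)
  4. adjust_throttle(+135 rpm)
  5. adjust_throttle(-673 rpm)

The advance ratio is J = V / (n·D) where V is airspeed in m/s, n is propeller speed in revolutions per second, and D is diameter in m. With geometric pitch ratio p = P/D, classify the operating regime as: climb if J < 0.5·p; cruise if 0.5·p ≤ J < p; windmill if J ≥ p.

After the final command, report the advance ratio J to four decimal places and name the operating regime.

J = 1.3777, regime = windmill

set_propeller: D = 1.651 m, P = 1.947 m (p = P/D = 1.179285); state ← (V=0, rpm=0)
throttle_to(2815): rpm ← 2815
set_airspeed(86.32): V ← 86.32 m/s
adjust_throttle(+135): rpm ← 2815 +135 = 2950
adjust_throttle(-673): rpm ← 2950 -673 = 2277
final state: V = 86.32 m/s, rpm = 2277 → n = rpm/60 = 37.950000 rev/s
J = V / (n·D) = 86.32 / (37.950000 × 1.651) = 1.377693
regime bands: climb J<0.5896 | cruise [0.5896, 1.1793) | windmill J≥1.1793
J = 1.3777 → windmill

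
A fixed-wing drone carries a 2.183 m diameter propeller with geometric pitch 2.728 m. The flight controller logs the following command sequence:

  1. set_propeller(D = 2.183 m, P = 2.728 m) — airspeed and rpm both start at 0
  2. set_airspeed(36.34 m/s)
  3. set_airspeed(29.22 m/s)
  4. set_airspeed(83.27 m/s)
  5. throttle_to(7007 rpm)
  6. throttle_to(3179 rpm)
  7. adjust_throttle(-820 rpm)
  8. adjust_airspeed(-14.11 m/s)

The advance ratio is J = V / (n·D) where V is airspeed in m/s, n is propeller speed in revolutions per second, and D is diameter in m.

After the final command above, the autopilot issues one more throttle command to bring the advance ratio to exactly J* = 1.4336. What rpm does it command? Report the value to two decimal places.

set_propeller: D = 2.183 m, P = 2.728 m (p = P/D = 1.249656); state ← (V=0, rpm=0)
set_airspeed(36.34): V ← 36.34 m/s
set_airspeed(29.22): V ← 29.22 m/s
set_airspeed(83.27): V ← 83.27 m/s
throttle_to(7007): rpm ← 7007
throttle_to(3179): rpm ← 3179
adjust_throttle(-820): rpm ← 3179 -820 = 2359
adjust_airspeed(-14.11): V ← 83.27 -14.11 = 69.16 m/s
final state: V = 69.16 m/s, rpm = 2359 → n = rpm/60 = 39.316667 rev/s
target J* = 1.4336; solve J* = V/(n·D) for n: n = V/(J*·D) = 69.16/(1.4336 × 2.183) = 22.099032 rev/s
rpm = 60·n = 1325.941938

rpm = 1325.94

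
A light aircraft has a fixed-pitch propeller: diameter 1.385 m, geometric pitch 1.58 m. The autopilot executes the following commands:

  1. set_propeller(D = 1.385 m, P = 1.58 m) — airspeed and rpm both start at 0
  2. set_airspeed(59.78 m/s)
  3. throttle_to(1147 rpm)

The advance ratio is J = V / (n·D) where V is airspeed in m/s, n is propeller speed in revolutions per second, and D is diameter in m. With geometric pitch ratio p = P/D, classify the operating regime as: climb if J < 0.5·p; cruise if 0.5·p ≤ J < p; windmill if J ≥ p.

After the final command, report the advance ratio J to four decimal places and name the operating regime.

set_propeller: D = 1.385 m, P = 1.58 m (p = P/D = 1.140794); state ← (V=0, rpm=0)
set_airspeed(59.78): V ← 59.78 m/s
throttle_to(1147): rpm ← 1147
final state: V = 59.78 m/s, rpm = 1147 → n = rpm/60 = 19.116667 rev/s
J = V / (n·D) = 59.78 / (19.116667 × 1.385) = 2.257844
regime bands: climb J<0.5704 | cruise [0.5704, 1.1408) | windmill J≥1.1408
J = 2.2578 → windmill

J = 2.2578, regime = windmill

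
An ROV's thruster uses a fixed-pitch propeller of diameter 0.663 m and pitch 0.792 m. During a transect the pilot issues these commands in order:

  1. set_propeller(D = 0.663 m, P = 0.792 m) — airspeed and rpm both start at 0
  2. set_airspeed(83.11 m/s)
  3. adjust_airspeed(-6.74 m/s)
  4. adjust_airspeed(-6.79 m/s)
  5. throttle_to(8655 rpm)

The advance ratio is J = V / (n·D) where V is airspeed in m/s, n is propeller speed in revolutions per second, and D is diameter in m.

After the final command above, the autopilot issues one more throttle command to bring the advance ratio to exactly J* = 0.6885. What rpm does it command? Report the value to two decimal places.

rpm = 9145.73

set_propeller: D = 0.663 m, P = 0.792 m (p = P/D = 1.194570); state ← (V=0, rpm=0)
set_airspeed(83.11): V ← 83.11 m/s
adjust_airspeed(-6.74): V ← 83.11 -6.74 = 76.37 m/s
adjust_airspeed(-6.79): V ← 76.37 -6.79 = 69.58 m/s
throttle_to(8655): rpm ← 8655
final state: V = 69.58 m/s, rpm = 8655 → n = rpm/60 = 144.250000 rev/s
target J* = 0.6885; solve J* = V/(n·D) for n: n = V/(J*·D) = 69.58/(0.6885 × 0.663) = 152.428772 rev/s
rpm = 60·n = 9145.726331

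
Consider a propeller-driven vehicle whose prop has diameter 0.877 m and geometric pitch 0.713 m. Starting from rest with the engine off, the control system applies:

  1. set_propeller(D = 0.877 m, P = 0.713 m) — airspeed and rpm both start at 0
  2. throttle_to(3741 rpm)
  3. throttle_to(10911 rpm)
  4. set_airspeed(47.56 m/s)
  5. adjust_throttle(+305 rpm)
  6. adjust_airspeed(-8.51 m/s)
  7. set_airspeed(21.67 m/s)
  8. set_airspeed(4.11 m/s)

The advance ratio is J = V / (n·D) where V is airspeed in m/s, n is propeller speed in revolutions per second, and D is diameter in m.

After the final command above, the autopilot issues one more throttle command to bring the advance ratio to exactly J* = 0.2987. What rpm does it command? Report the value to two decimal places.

set_propeller: D = 0.877 m, P = 0.713 m (p = P/D = 0.812999); state ← (V=0, rpm=0)
throttle_to(3741): rpm ← 3741
throttle_to(10911): rpm ← 10911
set_airspeed(47.56): V ← 47.56 m/s
adjust_throttle(+305): rpm ← 10911 +305 = 11216
adjust_airspeed(-8.51): V ← 47.56 -8.51 = 39.05 m/s
set_airspeed(21.67): V ← 21.67 m/s
set_airspeed(4.11): V ← 4.11 m/s
final state: V = 4.11 m/s, rpm = 11216 → n = rpm/60 = 186.933333 rev/s
target J* = 0.2987; solve J* = V/(n·D) for n: n = V/(J*·D) = 4.11/(0.2987 × 0.877) = 15.689424 rev/s
rpm = 60·n = 941.365453

rpm = 941.37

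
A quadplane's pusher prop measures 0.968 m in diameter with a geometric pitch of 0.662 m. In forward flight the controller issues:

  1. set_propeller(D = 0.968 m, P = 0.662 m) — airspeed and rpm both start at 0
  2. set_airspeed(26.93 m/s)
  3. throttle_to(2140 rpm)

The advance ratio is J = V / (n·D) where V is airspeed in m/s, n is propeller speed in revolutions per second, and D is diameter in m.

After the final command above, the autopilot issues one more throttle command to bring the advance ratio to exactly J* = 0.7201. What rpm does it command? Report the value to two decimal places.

rpm = 2318.03

set_propeller: D = 0.968 m, P = 0.662 m (p = P/D = 0.683884); state ← (V=0, rpm=0)
set_airspeed(26.93): V ← 26.93 m/s
throttle_to(2140): rpm ← 2140
final state: V = 26.93 m/s, rpm = 2140 → n = rpm/60 = 35.666667 rev/s
target J* = 0.7201; solve J* = V/(n·D) for n: n = V/(J*·D) = 26.93/(0.7201 × 0.968) = 38.633867 rev/s
rpm = 60·n = 2318.032046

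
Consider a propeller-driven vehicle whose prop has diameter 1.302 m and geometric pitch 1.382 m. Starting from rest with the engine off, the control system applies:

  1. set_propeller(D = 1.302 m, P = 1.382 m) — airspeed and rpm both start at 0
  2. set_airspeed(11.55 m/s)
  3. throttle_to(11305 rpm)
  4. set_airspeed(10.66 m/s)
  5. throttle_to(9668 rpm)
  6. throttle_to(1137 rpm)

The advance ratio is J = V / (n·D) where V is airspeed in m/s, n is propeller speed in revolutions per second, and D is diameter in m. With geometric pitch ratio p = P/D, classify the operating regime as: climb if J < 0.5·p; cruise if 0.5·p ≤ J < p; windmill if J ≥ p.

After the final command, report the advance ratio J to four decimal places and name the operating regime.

J = 0.4321, regime = climb

set_propeller: D = 1.302 m, P = 1.382 m (p = P/D = 1.061444); state ← (V=0, rpm=0)
set_airspeed(11.55): V ← 11.55 m/s
throttle_to(11305): rpm ← 11305
set_airspeed(10.66): V ← 10.66 m/s
throttle_to(9668): rpm ← 9668
throttle_to(1137): rpm ← 1137
final state: V = 10.66 m/s, rpm = 1137 → n = rpm/60 = 18.950000 rev/s
J = V / (n·D) = 10.66 / (18.950000 × 1.302) = 0.432053
regime bands: climb J<0.5307 | cruise [0.5307, 1.0614) | windmill J≥1.0614
J = 0.4321 → climb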